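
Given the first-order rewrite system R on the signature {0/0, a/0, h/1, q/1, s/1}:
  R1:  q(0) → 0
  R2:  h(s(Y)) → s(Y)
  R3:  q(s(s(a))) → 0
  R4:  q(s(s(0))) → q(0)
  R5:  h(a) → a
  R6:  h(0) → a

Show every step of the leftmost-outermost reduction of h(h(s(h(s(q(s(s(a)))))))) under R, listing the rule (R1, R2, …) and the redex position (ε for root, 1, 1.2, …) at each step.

1. h(h(s(h(s(q(s(s(a))))))))  →  h(s(h(s(q(s(s(a)))))))   [R2 at 1]
2. h(s(h(s(q(s(s(a)))))))  →  s(h(s(q(s(s(a))))))   [R2 at ε]
3. s(h(s(q(s(s(a))))))  →  s(s(q(s(s(a)))))   [R2 at 1]
4. s(s(q(s(s(a)))))  →  s(s(0))   [R3 at 1.1]

s(s(0))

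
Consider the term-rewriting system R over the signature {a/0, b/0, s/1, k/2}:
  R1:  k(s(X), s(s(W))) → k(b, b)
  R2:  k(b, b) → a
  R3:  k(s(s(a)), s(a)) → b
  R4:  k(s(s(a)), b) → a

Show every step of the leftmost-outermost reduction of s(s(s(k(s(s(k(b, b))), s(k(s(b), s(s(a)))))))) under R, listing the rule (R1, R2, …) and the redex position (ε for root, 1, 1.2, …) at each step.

s(s(s(b)))

1. s(s(s(k(s(s(k(b, b))), s(k(s(b), s(s(a))))))))  →  s(s(s(k(s(s(a)), s(k(s(b), s(s(a))))))))   [R2 at 1.1.1.1.1.1]
2. s(s(s(k(s(s(a)), s(k(s(b), s(s(a))))))))  →  s(s(s(k(s(s(a)), s(k(b, b))))))   [R1 at 1.1.1.2.1]
3. s(s(s(k(s(s(a)), s(k(b, b))))))  →  s(s(s(k(s(s(a)), s(a)))))   [R2 at 1.1.1.2.1]
4. s(s(s(k(s(s(a)), s(a)))))  →  s(s(s(b)))   [R3 at 1.1.1]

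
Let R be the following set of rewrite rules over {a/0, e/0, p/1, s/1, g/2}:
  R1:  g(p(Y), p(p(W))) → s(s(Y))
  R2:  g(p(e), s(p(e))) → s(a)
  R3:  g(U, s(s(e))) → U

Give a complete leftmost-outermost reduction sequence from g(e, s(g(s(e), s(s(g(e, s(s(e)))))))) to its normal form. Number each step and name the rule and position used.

1. g(e, s(g(s(e), s(s(g(e, s(s(e))))))))  →  g(e, s(g(s(e), s(s(e)))))   [R3 at 2.1.2.1.1]
2. g(e, s(g(s(e), s(s(e)))))  →  g(e, s(s(e)))   [R3 at 2.1]
3. g(e, s(s(e)))  →  e   [R3 at ε]

e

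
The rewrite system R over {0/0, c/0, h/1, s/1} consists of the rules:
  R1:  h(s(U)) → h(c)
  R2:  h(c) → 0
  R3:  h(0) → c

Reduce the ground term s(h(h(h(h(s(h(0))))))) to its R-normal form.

s(c)

1. s(h(h(h(h(s(h(0)))))))  →  s(h(h(h(h(c)))))   [R1 at 1.1.1.1]
2. s(h(h(h(h(c)))))  →  s(h(h(h(0))))   [R2 at 1.1.1.1]
3. s(h(h(h(0))))  →  s(h(h(c)))   [R3 at 1.1.1]
4. s(h(h(c)))  →  s(h(0))   [R2 at 1.1]
5. s(h(0))  →  s(c)   [R3 at 1]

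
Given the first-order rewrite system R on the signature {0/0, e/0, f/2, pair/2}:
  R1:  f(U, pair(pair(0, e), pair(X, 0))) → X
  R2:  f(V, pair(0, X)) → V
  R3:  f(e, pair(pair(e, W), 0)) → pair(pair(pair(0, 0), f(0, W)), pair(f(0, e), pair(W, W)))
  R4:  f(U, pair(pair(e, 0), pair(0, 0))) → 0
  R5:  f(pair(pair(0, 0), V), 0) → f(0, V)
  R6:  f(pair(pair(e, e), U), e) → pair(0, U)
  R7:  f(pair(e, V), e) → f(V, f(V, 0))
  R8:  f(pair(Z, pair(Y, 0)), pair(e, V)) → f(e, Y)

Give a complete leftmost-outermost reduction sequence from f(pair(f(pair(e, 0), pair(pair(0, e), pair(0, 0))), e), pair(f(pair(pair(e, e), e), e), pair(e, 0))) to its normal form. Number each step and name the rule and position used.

1. f(pair(f(pair(e, 0), pair(pair(0, e), pair(0, 0))), e), pair(f(pair(pair(e, e), e), e), pair(e, 0)))  →  f(pair(0, e), pair(f(pair(pair(e, e), e), e), pair(e, 0)))   [R1 at 1.1]
2. f(pair(0, e), pair(f(pair(pair(e, e), e), e), pair(e, 0)))  →  f(pair(0, e), pair(pair(0, e), pair(e, 0)))   [R6 at 2.1]
3. f(pair(0, e), pair(pair(0, e), pair(e, 0)))  →  e   [R1 at ε]

e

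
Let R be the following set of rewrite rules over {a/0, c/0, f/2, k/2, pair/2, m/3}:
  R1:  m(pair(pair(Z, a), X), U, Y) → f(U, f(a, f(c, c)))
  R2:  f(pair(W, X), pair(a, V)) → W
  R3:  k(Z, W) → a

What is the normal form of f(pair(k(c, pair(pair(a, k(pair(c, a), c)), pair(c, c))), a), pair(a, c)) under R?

1. f(pair(k(c, pair(pair(a, k(pair(c, a), c)), pair(c, c))), a), pair(a, c))  →  k(c, pair(pair(a, k(pair(c, a), c)), pair(c, c)))   [R2 at ε]
2. k(c, pair(pair(a, k(pair(c, a), c)), pair(c, c)))  →  a   [R3 at ε]

a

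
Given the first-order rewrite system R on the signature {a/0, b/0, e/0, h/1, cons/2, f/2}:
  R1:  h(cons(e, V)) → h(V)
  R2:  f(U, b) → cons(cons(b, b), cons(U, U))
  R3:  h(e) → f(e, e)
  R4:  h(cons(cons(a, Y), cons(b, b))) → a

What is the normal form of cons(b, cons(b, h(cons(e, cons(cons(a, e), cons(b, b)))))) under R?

cons(b, cons(b, a))

1. cons(b, cons(b, h(cons(e, cons(cons(a, e), cons(b, b))))))  →  cons(b, cons(b, h(cons(cons(a, e), cons(b, b)))))   [R1 at 2.2]
2. cons(b, cons(b, h(cons(cons(a, e), cons(b, b)))))  →  cons(b, cons(b, a))   [R4 at 2.2]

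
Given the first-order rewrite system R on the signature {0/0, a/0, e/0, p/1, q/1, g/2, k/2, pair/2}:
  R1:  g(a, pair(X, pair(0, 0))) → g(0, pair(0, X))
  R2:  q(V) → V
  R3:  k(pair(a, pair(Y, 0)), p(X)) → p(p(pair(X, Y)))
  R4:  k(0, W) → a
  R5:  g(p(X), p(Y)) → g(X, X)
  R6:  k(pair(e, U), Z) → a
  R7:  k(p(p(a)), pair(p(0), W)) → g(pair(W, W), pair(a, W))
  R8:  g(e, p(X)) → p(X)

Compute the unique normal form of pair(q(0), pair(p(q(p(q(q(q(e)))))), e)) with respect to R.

1. pair(q(0), pair(p(q(p(q(q(q(e)))))), e))  →  pair(0, pair(p(q(p(q(q(q(e)))))), e))   [R2 at 1]
2. pair(0, pair(p(q(p(q(q(q(e)))))), e))  →  pair(0, pair(p(p(q(q(q(e))))), e))   [R2 at 2.1.1]
3. pair(0, pair(p(p(q(q(q(e))))), e))  →  pair(0, pair(p(p(q(q(e)))), e))   [R2 at 2.1.1.1]
4. pair(0, pair(p(p(q(q(e)))), e))  →  pair(0, pair(p(p(q(e))), e))   [R2 at 2.1.1.1]
5. pair(0, pair(p(p(q(e))), e))  →  pair(0, pair(p(p(e)), e))   [R2 at 2.1.1.1]

pair(0, pair(p(p(e)), e))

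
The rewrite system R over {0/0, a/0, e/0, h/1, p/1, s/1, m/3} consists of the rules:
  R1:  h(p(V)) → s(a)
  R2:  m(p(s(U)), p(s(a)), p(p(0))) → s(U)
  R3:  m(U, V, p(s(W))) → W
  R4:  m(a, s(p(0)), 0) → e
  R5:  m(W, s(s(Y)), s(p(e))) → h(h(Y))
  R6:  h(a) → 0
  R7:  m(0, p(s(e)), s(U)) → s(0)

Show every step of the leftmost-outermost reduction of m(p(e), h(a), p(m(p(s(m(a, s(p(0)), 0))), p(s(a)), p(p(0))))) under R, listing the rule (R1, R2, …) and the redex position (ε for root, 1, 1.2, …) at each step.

1. m(p(e), h(a), p(m(p(s(m(a, s(p(0)), 0))), p(s(a)), p(p(0)))))  →  m(p(e), 0, p(m(p(s(m(a, s(p(0)), 0))), p(s(a)), p(p(0)))))   [R6 at 2]
2. m(p(e), 0, p(m(p(s(m(a, s(p(0)), 0))), p(s(a)), p(p(0)))))  →  m(p(e), 0, p(s(m(a, s(p(0)), 0))))   [R2 at 3.1]
3. m(p(e), 0, p(s(m(a, s(p(0)), 0))))  →  m(a, s(p(0)), 0)   [R3 at ε]
4. m(a, s(p(0)), 0)  →  e   [R4 at ε]

e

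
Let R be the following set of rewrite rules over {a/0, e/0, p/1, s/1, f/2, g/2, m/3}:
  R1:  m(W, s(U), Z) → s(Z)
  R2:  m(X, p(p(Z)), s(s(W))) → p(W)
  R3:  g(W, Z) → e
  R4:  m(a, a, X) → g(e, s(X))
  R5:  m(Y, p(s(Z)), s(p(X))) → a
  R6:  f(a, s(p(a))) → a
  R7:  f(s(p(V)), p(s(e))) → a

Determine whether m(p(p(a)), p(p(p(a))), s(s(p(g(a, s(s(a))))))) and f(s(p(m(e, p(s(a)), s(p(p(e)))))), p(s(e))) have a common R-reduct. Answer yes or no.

Reduce t₁ = m(p(p(a)), p(p(p(a))), s(s(p(g(a, s(s(a))))))):
1. m(p(p(a)), p(p(p(a))), s(s(p(g(a, s(s(a)))))))  →  p(p(g(a, s(s(a)))))   [R2 at ε]
2. p(p(g(a, s(s(a)))))  →  p(p(e))   [R3 at 1.1]

Reduce t₂ = f(s(p(m(e, p(s(a)), s(p(p(e)))))), p(s(e))):
1. f(s(p(m(e, p(s(a)), s(p(p(e)))))), p(s(e)))  →  a   [R7 at ε]

no — NF(t₁) = p(p(e)), NF(t₂) = a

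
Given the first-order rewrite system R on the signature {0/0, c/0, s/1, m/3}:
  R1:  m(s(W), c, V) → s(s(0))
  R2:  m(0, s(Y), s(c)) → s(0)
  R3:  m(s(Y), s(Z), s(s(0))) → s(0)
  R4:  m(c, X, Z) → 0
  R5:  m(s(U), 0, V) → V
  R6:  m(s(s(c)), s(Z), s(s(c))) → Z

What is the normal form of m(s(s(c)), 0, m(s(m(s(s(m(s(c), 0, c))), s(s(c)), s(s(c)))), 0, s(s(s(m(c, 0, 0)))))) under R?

1. m(s(s(c)), 0, m(s(m(s(s(m(s(c), 0, c))), s(s(c)), s(s(c)))), 0, s(s(s(m(c, 0, 0))))))  →  m(s(m(s(s(m(s(c), 0, c))), s(s(c)), s(s(c)))), 0, s(s(s(m(c, 0, 0)))))   [R5 at ε]
2. m(s(m(s(s(m(s(c), 0, c))), s(s(c)), s(s(c)))), 0, s(s(s(m(c, 0, 0)))))  →  s(s(s(m(c, 0, 0))))   [R5 at ε]
3. s(s(s(m(c, 0, 0))))  →  s(s(s(0)))   [R4 at 1.1.1]

s(s(s(0)))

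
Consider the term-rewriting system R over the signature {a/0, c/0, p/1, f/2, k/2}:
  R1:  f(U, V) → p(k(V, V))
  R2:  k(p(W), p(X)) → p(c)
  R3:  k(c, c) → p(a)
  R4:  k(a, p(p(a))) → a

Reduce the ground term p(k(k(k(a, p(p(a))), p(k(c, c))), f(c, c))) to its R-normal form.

p(a)

1. p(k(k(k(a, p(p(a))), p(k(c, c))), f(c, c)))  →  p(k(k(a, p(k(c, c))), f(c, c)))   [R4 at 1.1.1]
2. p(k(k(a, p(k(c, c))), f(c, c)))  →  p(k(k(a, p(p(a))), f(c, c)))   [R3 at 1.1.2.1]
3. p(k(k(a, p(p(a))), f(c, c)))  →  p(k(a, f(c, c)))   [R4 at 1.1]
4. p(k(a, f(c, c)))  →  p(k(a, p(k(c, c))))   [R1 at 1.2]
5. p(k(a, p(k(c, c))))  →  p(k(a, p(p(a))))   [R3 at 1.2.1]
6. p(k(a, p(p(a))))  →  p(a)   [R4 at 1]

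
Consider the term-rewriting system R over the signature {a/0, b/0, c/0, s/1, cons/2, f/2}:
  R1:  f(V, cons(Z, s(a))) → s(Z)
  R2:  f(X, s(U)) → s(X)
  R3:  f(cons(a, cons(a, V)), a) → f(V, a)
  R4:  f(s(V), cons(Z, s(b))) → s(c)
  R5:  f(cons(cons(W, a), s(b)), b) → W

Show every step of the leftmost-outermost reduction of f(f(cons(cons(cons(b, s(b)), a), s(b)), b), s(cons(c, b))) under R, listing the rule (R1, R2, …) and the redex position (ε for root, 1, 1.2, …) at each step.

s(cons(b, s(b)))

1. f(f(cons(cons(cons(b, s(b)), a), s(b)), b), s(cons(c, b)))  →  s(f(cons(cons(cons(b, s(b)), a), s(b)), b))   [R2 at ε]
2. s(f(cons(cons(cons(b, s(b)), a), s(b)), b))  →  s(cons(b, s(b)))   [R5 at 1]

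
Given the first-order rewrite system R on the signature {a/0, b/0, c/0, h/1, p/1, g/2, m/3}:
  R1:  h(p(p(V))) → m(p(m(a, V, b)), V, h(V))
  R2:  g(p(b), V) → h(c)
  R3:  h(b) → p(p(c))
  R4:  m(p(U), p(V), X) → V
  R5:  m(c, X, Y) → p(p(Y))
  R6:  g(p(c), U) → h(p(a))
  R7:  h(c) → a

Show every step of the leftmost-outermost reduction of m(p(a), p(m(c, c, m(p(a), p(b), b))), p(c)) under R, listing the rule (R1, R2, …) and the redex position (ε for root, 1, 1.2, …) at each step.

1. m(p(a), p(m(c, c, m(p(a), p(b), b))), p(c))  →  m(c, c, m(p(a), p(b), b))   [R4 at ε]
2. m(c, c, m(p(a), p(b), b))  →  p(p(m(p(a), p(b), b)))   [R5 at ε]
3. p(p(m(p(a), p(b), b)))  →  p(p(b))   [R4 at 1.1]

p(p(b))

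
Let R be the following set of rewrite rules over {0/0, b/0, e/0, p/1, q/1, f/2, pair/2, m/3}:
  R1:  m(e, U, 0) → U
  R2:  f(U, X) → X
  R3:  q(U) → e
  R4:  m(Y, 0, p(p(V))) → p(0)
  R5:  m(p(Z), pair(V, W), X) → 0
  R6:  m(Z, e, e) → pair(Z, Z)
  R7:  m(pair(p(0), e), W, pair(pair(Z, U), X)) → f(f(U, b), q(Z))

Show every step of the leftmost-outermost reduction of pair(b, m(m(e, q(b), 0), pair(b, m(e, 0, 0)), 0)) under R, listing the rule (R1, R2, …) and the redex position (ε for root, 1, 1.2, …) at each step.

pair(b, pair(b, 0))

1. pair(b, m(m(e, q(b), 0), pair(b, m(e, 0, 0)), 0))  →  pair(b, m(q(b), pair(b, m(e, 0, 0)), 0))   [R1 at 2.1]
2. pair(b, m(q(b), pair(b, m(e, 0, 0)), 0))  →  pair(b, m(e, pair(b, m(e, 0, 0)), 0))   [R3 at 2.1]
3. pair(b, m(e, pair(b, m(e, 0, 0)), 0))  →  pair(b, pair(b, m(e, 0, 0)))   [R1 at 2]
4. pair(b, pair(b, m(e, 0, 0)))  →  pair(b, pair(b, 0))   [R1 at 2.2]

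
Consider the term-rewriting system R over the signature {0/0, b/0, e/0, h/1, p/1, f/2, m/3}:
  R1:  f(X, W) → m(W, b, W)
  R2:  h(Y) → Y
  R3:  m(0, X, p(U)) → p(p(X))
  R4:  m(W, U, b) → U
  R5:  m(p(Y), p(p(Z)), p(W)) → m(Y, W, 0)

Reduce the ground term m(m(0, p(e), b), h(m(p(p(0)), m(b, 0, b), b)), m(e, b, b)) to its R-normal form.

1. m(m(0, p(e), b), h(m(p(p(0)), m(b, 0, b), b)), m(e, b, b))  →  m(p(e), h(m(p(p(0)), m(b, 0, b), b)), m(e, b, b))   [R4 at 1]
2. m(p(e), h(m(p(p(0)), m(b, 0, b), b)), m(e, b, b))  →  m(p(e), m(p(p(0)), m(b, 0, b), b), m(e, b, b))   [R2 at 2]
3. m(p(e), m(p(p(0)), m(b, 0, b), b), m(e, b, b))  →  m(p(e), m(b, 0, b), m(e, b, b))   [R4 at 2]
4. m(p(e), m(b, 0, b), m(e, b, b))  →  m(p(e), 0, m(e, b, b))   [R4 at 2]
5. m(p(e), 0, m(e, b, b))  →  m(p(e), 0, b)   [R4 at 3]
6. m(p(e), 0, b)  →  0   [R4 at ε]

0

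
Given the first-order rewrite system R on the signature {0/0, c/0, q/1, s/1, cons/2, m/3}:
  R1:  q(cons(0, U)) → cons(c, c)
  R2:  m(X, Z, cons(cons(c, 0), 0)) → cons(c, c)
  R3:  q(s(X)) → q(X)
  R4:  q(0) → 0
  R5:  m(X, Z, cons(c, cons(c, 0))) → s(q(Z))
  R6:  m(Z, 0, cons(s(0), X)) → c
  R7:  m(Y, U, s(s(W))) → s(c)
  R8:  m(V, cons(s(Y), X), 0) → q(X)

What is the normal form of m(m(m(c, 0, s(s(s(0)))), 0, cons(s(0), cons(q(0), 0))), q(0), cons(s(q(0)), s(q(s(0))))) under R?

c

1. m(m(m(c, 0, s(s(s(0)))), 0, cons(s(0), cons(q(0), 0))), q(0), cons(s(q(0)), s(q(s(0)))))  →  m(c, q(0), cons(s(q(0)), s(q(s(0)))))   [R6 at 1]
2. m(c, q(0), cons(s(q(0)), s(q(s(0)))))  →  m(c, 0, cons(s(q(0)), s(q(s(0)))))   [R4 at 2]
3. m(c, 0, cons(s(q(0)), s(q(s(0)))))  →  m(c, 0, cons(s(0), s(q(s(0)))))   [R4 at 3.1.1]
4. m(c, 0, cons(s(0), s(q(s(0)))))  →  c   [R6 at ε]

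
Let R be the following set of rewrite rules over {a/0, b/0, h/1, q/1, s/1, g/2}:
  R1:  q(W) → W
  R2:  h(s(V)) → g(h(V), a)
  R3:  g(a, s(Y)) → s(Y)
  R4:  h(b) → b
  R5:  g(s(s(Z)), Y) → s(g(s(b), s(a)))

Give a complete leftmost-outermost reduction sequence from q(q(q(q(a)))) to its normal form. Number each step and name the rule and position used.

1. q(q(q(q(a))))  →  q(q(q(a)))   [R1 at ε]
2. q(q(q(a)))  →  q(q(a))   [R1 at ε]
3. q(q(a))  →  q(a)   [R1 at ε]
4. q(a)  →  a   [R1 at ε]

a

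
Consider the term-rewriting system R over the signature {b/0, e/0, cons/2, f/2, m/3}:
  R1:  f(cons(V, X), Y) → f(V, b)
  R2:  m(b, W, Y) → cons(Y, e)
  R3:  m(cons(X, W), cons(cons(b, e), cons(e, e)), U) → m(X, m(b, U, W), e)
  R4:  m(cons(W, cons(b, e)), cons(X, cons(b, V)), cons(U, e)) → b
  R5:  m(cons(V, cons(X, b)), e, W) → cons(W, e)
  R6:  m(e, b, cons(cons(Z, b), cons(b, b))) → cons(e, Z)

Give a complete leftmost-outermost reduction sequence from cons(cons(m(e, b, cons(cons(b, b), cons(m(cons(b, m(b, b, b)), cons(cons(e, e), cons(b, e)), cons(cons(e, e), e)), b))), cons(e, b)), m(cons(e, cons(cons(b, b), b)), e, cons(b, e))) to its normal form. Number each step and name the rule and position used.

1. cons(cons(m(e, b, cons(cons(b, b), cons(m(cons(b, m(b, b, b)), cons(cons(e, e), cons(b, e)), cons(cons(e, e), e)), b))), cons(e, b)), m(cons(e, cons(cons(b, b), b)), e, cons(b, e)))  →  cons(cons(m(e, b, cons(cons(b, b), cons(m(cons(b, cons(b, e)), cons(cons(e, e), cons(b, e)), cons(cons(e, e), e)), b))), cons(e, b)), m(cons(e, cons(cons(b, b), b)), e, cons(b, e)))   [R2 at 1.1.3.2.1.1.2]
2. cons(cons(m(e, b, cons(cons(b, b), cons(m(cons(b, cons(b, e)), cons(cons(e, e), cons(b, e)), cons(cons(e, e), e)), b))), cons(e, b)), m(cons(e, cons(cons(b, b), b)), e, cons(b, e)))  →  cons(cons(m(e, b, cons(cons(b, b), cons(b, b))), cons(e, b)), m(cons(e, cons(cons(b, b), b)), e, cons(b, e)))   [R4 at 1.1.3.2.1]
3. cons(cons(m(e, b, cons(cons(b, b), cons(b, b))), cons(e, b)), m(cons(e, cons(cons(b, b), b)), e, cons(b, e)))  →  cons(cons(cons(e, b), cons(e, b)), m(cons(e, cons(cons(b, b), b)), e, cons(b, e)))   [R6 at 1.1]
4. cons(cons(cons(e, b), cons(e, b)), m(cons(e, cons(cons(b, b), b)), e, cons(b, e)))  →  cons(cons(cons(e, b), cons(e, b)), cons(cons(b, e), e))   [R5 at 2]

cons(cons(cons(e, b), cons(e, b)), cons(cons(b, e), e))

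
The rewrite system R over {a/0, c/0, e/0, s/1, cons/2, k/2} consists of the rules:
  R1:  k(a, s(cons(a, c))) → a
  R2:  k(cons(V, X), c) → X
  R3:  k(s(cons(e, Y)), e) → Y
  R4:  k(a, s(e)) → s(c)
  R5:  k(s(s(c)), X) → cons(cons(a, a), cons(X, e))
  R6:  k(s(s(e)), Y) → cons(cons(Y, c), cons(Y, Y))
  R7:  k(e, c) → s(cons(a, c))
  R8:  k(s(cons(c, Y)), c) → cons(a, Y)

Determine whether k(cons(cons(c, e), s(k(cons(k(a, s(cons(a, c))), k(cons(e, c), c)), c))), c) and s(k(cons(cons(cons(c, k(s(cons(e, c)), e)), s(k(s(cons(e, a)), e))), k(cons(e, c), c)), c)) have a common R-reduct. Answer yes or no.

yes — NF(t₁) = s(c), NF(t₂) = s(c)

Reduce t₁ = k(cons(cons(c, e), s(k(cons(k(a, s(cons(a, c))), k(cons(e, c), c)), c))), c):
1. k(cons(cons(c, e), s(k(cons(k(a, s(cons(a, c))), k(cons(e, c), c)), c))), c)  →  s(k(cons(k(a, s(cons(a, c))), k(cons(e, c), c)), c))   [R2 at ε]
2. s(k(cons(k(a, s(cons(a, c))), k(cons(e, c), c)), c))  →  s(k(cons(e, c), c))   [R2 at 1]
3. s(k(cons(e, c), c))  →  s(c)   [R2 at 1]

Reduce t₂ = s(k(cons(cons(cons(c, k(s(cons(e, c)), e)), s(k(s(cons(e, a)), e))), k(cons(e, c), c)), c)):
1. s(k(cons(cons(cons(c, k(s(cons(e, c)), e)), s(k(s(cons(e, a)), e))), k(cons(e, c), c)), c))  →  s(k(cons(e, c), c))   [R2 at 1]
2. s(k(cons(e, c), c))  →  s(c)   [R2 at 1]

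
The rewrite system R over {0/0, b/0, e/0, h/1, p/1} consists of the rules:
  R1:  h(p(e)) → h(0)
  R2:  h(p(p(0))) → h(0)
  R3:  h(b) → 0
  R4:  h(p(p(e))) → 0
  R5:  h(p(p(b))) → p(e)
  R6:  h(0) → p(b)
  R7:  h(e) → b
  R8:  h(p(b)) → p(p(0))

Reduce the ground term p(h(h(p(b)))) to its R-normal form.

p(p(b))

1. p(h(h(p(b))))  →  p(h(p(p(0))))   [R8 at 1.1]
2. p(h(p(p(0))))  →  p(h(0))   [R2 at 1]
3. p(h(0))  →  p(p(b))   [R6 at 1]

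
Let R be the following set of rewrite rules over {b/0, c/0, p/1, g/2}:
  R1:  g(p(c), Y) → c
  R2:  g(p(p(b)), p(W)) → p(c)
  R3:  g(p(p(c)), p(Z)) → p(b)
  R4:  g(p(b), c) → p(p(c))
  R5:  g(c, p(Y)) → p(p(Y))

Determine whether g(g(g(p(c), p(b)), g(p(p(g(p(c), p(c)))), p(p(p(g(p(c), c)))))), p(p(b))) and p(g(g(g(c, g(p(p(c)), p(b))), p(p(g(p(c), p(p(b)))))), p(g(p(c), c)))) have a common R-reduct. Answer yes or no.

Reduce t₁ = g(g(g(p(c), p(b)), g(p(p(g(p(c), p(c)))), p(p(p(g(p(c), c)))))), p(p(b))):
1. g(g(g(p(c), p(b)), g(p(p(g(p(c), p(c)))), p(p(p(g(p(c), c)))))), p(p(b)))  →  g(g(c, g(p(p(g(p(c), p(c)))), p(p(p(g(p(c), c)))))), p(p(b)))   [R1 at 1.1]
2. g(g(c, g(p(p(g(p(c), p(c)))), p(p(p(g(p(c), c)))))), p(p(b)))  →  g(g(c, g(p(p(c)), p(p(p(g(p(c), c)))))), p(p(b)))   [R1 at 1.2.1.1.1]
3. g(g(c, g(p(p(c)), p(p(p(g(p(c), c)))))), p(p(b)))  →  g(g(c, p(b)), p(p(b)))   [R3 at 1.2]
4. g(g(c, p(b)), p(p(b)))  →  g(p(p(b)), p(p(b)))   [R5 at 1]
5. g(p(p(b)), p(p(b)))  →  p(c)   [R2 at ε]

Reduce t₂ = p(g(g(g(c, g(p(p(c)), p(b))), p(p(g(p(c), p(p(b)))))), p(g(p(c), c)))):
1. p(g(g(g(c, g(p(p(c)), p(b))), p(p(g(p(c), p(p(b)))))), p(g(p(c), c))))  →  p(g(g(g(c, p(b)), p(p(g(p(c), p(p(b)))))), p(g(p(c), c))))   [R3 at 1.1.1.2]
2. p(g(g(g(c, p(b)), p(p(g(p(c), p(p(b)))))), p(g(p(c), c))))  →  p(g(g(p(p(b)), p(p(g(p(c), p(p(b)))))), p(g(p(c), c))))   [R5 at 1.1.1]
3. p(g(g(p(p(b)), p(p(g(p(c), p(p(b)))))), p(g(p(c), c))))  →  p(g(p(c), p(g(p(c), c))))   [R2 at 1.1]
4. p(g(p(c), p(g(p(c), c))))  →  p(c)   [R1 at 1]

yes — NF(t₁) = p(c), NF(t₂) = p(c)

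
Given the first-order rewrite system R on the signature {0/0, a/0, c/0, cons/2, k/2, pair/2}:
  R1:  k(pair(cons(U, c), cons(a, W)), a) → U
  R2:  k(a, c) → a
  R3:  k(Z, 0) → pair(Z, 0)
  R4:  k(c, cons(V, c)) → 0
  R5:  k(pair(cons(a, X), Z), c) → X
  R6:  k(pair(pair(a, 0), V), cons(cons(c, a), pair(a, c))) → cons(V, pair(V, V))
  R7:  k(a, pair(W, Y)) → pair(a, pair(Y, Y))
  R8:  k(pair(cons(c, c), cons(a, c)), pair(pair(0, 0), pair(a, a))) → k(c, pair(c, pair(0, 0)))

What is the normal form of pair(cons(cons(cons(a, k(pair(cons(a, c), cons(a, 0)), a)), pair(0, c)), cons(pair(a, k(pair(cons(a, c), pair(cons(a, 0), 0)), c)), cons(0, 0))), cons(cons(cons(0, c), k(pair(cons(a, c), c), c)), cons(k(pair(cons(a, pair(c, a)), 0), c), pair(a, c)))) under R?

1. pair(cons(cons(cons(a, k(pair(cons(a, c), cons(a, 0)), a)), pair(0, c)), cons(pair(a, k(pair(cons(a, c), pair(cons(a, 0), 0)), c)), cons(0, 0))), cons(cons(cons(0, c), k(pair(cons(a, c), c), c)), cons(k(pair(cons(a, pair(c, a)), 0), c), pair(a, c))))  →  pair(cons(cons(cons(a, a), pair(0, c)), cons(pair(a, k(pair(cons(a, c), pair(cons(a, 0), 0)), c)), cons(0, 0))), cons(cons(cons(0, c), k(pair(cons(a, c), c), c)), cons(k(pair(cons(a, pair(c, a)), 0), c), pair(a, c))))   [R1 at 1.1.1.2]
2. pair(cons(cons(cons(a, a), pair(0, c)), cons(pair(a, k(pair(cons(a, c), pair(cons(a, 0), 0)), c)), cons(0, 0))), cons(cons(cons(0, c), k(pair(cons(a, c), c), c)), cons(k(pair(cons(a, pair(c, a)), 0), c), pair(a, c))))  →  pair(cons(cons(cons(a, a), pair(0, c)), cons(pair(a, c), cons(0, 0))), cons(cons(cons(0, c), k(pair(cons(a, c), c), c)), cons(k(pair(cons(a, pair(c, a)), 0), c), pair(a, c))))   [R5 at 1.2.1.2]
3. pair(cons(cons(cons(a, a), pair(0, c)), cons(pair(a, c), cons(0, 0))), cons(cons(cons(0, c), k(pair(cons(a, c), c), c)), cons(k(pair(cons(a, pair(c, a)), 0), c), pair(a, c))))  →  pair(cons(cons(cons(a, a), pair(0, c)), cons(pair(a, c), cons(0, 0))), cons(cons(cons(0, c), c), cons(k(pair(cons(a, pair(c, a)), 0), c), pair(a, c))))   [R5 at 2.1.2]
4. pair(cons(cons(cons(a, a), pair(0, c)), cons(pair(a, c), cons(0, 0))), cons(cons(cons(0, c), c), cons(k(pair(cons(a, pair(c, a)), 0), c), pair(a, c))))  →  pair(cons(cons(cons(a, a), pair(0, c)), cons(pair(a, c), cons(0, 0))), cons(cons(cons(0, c), c), cons(pair(c, a), pair(a, c))))   [R5 at 2.2.1]

pair(cons(cons(cons(a, a), pair(0, c)), cons(pair(a, c), cons(0, 0))), cons(cons(cons(0, c), c), cons(pair(c, a), pair(a, c))))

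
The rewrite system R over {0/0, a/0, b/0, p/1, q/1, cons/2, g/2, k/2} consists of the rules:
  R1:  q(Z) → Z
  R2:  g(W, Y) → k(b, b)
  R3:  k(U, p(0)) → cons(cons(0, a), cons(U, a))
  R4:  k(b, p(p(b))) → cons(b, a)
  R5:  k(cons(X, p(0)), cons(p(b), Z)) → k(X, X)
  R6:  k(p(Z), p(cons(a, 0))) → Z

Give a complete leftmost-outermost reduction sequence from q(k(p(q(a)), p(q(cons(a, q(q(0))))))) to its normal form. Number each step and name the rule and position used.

a

1. q(k(p(q(a)), p(q(cons(a, q(q(0)))))))  →  k(p(q(a)), p(q(cons(a, q(q(0))))))   [R1 at ε]
2. k(p(q(a)), p(q(cons(a, q(q(0))))))  →  k(p(a), p(q(cons(a, q(q(0))))))   [R1 at 1.1]
3. k(p(a), p(q(cons(a, q(q(0))))))  →  k(p(a), p(cons(a, q(q(0)))))   [R1 at 2.1]
4. k(p(a), p(cons(a, q(q(0)))))  →  k(p(a), p(cons(a, q(0))))   [R1 at 2.1.2]
5. k(p(a), p(cons(a, q(0))))  →  k(p(a), p(cons(a, 0)))   [R1 at 2.1.2]
6. k(p(a), p(cons(a, 0)))  →  a   [R6 at ε]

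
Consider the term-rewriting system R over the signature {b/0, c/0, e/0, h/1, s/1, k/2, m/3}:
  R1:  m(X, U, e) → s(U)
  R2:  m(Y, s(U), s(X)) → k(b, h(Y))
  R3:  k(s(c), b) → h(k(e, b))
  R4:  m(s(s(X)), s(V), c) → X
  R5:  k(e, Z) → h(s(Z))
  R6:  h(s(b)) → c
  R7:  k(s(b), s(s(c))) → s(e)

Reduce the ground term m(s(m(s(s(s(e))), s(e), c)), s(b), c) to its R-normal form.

1. m(s(m(s(s(s(e))), s(e), c)), s(b), c)  →  m(s(s(e)), s(b), c)   [R4 at 1.1]
2. m(s(s(e)), s(b), c)  →  e   [R4 at ε]

e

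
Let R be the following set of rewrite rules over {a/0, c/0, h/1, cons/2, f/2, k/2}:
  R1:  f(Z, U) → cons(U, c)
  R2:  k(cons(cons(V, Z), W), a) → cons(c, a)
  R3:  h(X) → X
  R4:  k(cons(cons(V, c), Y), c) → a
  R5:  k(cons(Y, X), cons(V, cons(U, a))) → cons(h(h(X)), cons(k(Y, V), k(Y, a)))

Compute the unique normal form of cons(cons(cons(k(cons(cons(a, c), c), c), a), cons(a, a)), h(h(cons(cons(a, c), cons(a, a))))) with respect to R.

1. cons(cons(cons(k(cons(cons(a, c), c), c), a), cons(a, a)), h(h(cons(cons(a, c), cons(a, a)))))  →  cons(cons(cons(a, a), cons(a, a)), h(h(cons(cons(a, c), cons(a, a)))))   [R4 at 1.1.1]
2. cons(cons(cons(a, a), cons(a, a)), h(h(cons(cons(a, c), cons(a, a)))))  →  cons(cons(cons(a, a), cons(a, a)), h(cons(cons(a, c), cons(a, a))))   [R3 at 2]
3. cons(cons(cons(a, a), cons(a, a)), h(cons(cons(a, c), cons(a, a))))  →  cons(cons(cons(a, a), cons(a, a)), cons(cons(a, c), cons(a, a)))   [R3 at 2]

cons(cons(cons(a, a), cons(a, a)), cons(cons(a, c), cons(a, a)))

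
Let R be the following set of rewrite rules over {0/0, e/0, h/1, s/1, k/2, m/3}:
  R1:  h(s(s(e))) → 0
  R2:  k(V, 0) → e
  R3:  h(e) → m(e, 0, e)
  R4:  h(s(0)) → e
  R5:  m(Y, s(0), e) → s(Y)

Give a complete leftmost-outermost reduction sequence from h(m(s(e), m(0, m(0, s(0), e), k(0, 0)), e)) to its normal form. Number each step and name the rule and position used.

0

1. h(m(s(e), m(0, m(0, s(0), e), k(0, 0)), e))  →  h(m(s(e), m(0, s(0), k(0, 0)), e))   [R5 at 1.2.2]
2. h(m(s(e), m(0, s(0), k(0, 0)), e))  →  h(m(s(e), m(0, s(0), e), e))   [R2 at 1.2.3]
3. h(m(s(e), m(0, s(0), e), e))  →  h(m(s(e), s(0), e))   [R5 at 1.2]
4. h(m(s(e), s(0), e))  →  h(s(s(e)))   [R5 at 1]
5. h(s(s(e)))  →  0   [R1 at ε]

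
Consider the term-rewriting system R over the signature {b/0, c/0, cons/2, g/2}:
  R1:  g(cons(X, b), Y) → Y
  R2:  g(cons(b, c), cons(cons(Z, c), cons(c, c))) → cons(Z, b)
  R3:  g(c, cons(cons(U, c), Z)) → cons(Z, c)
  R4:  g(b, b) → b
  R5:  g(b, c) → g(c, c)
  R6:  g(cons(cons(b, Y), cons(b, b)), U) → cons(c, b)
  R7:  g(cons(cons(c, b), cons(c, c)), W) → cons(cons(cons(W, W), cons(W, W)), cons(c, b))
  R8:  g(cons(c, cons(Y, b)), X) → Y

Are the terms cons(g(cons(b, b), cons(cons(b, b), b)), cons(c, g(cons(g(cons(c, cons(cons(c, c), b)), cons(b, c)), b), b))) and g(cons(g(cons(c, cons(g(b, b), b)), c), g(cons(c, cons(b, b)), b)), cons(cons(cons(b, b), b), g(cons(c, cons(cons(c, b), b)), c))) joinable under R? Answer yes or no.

yes — NF(t₁) = cons(cons(cons(b, b), b), cons(c, b)), NF(t₂) = cons(cons(cons(b, b), b), cons(c, b))

Reduce t₁ = cons(g(cons(b, b), cons(cons(b, b), b)), cons(c, g(cons(g(cons(c, cons(cons(c, c), b)), cons(b, c)), b), b))):
1. cons(g(cons(b, b), cons(cons(b, b), b)), cons(c, g(cons(g(cons(c, cons(cons(c, c), b)), cons(b, c)), b), b)))  →  cons(cons(cons(b, b), b), cons(c, g(cons(g(cons(c, cons(cons(c, c), b)), cons(b, c)), b), b)))   [R1 at 1]
2. cons(cons(cons(b, b), b), cons(c, g(cons(g(cons(c, cons(cons(c, c), b)), cons(b, c)), b), b)))  →  cons(cons(cons(b, b), b), cons(c, b))   [R1 at 2.2]

Reduce t₂ = g(cons(g(cons(c, cons(g(b, b), b)), c), g(cons(c, cons(b, b)), b)), cons(cons(cons(b, b), b), g(cons(c, cons(cons(c, b), b)), c))):
1. g(cons(g(cons(c, cons(g(b, b), b)), c), g(cons(c, cons(b, b)), b)), cons(cons(cons(b, b), b), g(cons(c, cons(cons(c, b), b)), c)))  →  g(cons(g(b, b), g(cons(c, cons(b, b)), b)), cons(cons(cons(b, b), b), g(cons(c, cons(cons(c, b), b)), c)))   [R8 at 1.1]
2. g(cons(g(b, b), g(cons(c, cons(b, b)), b)), cons(cons(cons(b, b), b), g(cons(c, cons(cons(c, b), b)), c)))  →  g(cons(b, g(cons(c, cons(b, b)), b)), cons(cons(cons(b, b), b), g(cons(c, cons(cons(c, b), b)), c)))   [R4 at 1.1]
3. g(cons(b, g(cons(c, cons(b, b)), b)), cons(cons(cons(b, b), b), g(cons(c, cons(cons(c, b), b)), c)))  →  g(cons(b, b), cons(cons(cons(b, b), b), g(cons(c, cons(cons(c, b), b)), c)))   [R8 at 1.2]
4. g(cons(b, b), cons(cons(cons(b, b), b), g(cons(c, cons(cons(c, b), b)), c)))  →  cons(cons(cons(b, b), b), g(cons(c, cons(cons(c, b), b)), c))   [R1 at ε]
5. cons(cons(cons(b, b), b), g(cons(c, cons(cons(c, b), b)), c))  →  cons(cons(cons(b, b), b), cons(c, b))   [R8 at 2]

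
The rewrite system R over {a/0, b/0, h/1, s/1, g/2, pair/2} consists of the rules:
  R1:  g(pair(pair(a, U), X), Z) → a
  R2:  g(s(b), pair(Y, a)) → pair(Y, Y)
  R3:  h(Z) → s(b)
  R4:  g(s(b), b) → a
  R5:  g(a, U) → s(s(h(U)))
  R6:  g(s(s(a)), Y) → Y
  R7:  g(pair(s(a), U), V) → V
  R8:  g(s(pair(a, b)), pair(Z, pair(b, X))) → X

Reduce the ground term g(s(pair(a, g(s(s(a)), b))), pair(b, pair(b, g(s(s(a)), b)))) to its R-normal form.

1. g(s(pair(a, g(s(s(a)), b))), pair(b, pair(b, g(s(s(a)), b))))  →  g(s(pair(a, b)), pair(b, pair(b, g(s(s(a)), b))))   [R6 at 1.1.2]
2. g(s(pair(a, b)), pair(b, pair(b, g(s(s(a)), b))))  →  g(s(s(a)), b)   [R8 at ε]
3. g(s(s(a)), b)  →  b   [R6 at ε]

b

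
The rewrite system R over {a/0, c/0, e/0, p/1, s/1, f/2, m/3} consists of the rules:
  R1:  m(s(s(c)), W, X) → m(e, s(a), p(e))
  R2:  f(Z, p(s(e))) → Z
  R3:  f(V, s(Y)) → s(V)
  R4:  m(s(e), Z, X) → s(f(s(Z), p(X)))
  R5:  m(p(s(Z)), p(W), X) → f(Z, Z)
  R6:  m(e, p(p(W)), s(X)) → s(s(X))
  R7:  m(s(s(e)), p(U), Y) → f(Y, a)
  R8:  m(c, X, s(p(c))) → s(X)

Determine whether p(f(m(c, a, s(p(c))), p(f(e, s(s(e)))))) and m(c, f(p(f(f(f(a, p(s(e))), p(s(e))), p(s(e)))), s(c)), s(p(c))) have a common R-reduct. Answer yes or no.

Reduce t₁ = p(f(m(c, a, s(p(c))), p(f(e, s(s(e)))))):
1. p(f(m(c, a, s(p(c))), p(f(e, s(s(e))))))  →  p(f(s(a), p(f(e, s(s(e))))))   [R8 at 1.1]
2. p(f(s(a), p(f(e, s(s(e))))))  →  p(f(s(a), p(s(e))))   [R3 at 1.2.1]
3. p(f(s(a), p(s(e))))  →  p(s(a))   [R2 at 1]

Reduce t₂ = m(c, f(p(f(f(f(a, p(s(e))), p(s(e))), p(s(e)))), s(c)), s(p(c))):
1. m(c, f(p(f(f(f(a, p(s(e))), p(s(e))), p(s(e)))), s(c)), s(p(c)))  →  s(f(p(f(f(f(a, p(s(e))), p(s(e))), p(s(e)))), s(c)))   [R8 at ε]
2. s(f(p(f(f(f(a, p(s(e))), p(s(e))), p(s(e)))), s(c)))  →  s(s(p(f(f(f(a, p(s(e))), p(s(e))), p(s(e))))))   [R3 at 1]
3. s(s(p(f(f(f(a, p(s(e))), p(s(e))), p(s(e))))))  →  s(s(p(f(f(a, p(s(e))), p(s(e))))))   [R2 at 1.1.1]
4. s(s(p(f(f(a, p(s(e))), p(s(e))))))  →  s(s(p(f(a, p(s(e))))))   [R2 at 1.1.1]
5. s(s(p(f(a, p(s(e))))))  →  s(s(p(a)))   [R2 at 1.1.1]

no — NF(t₁) = p(s(a)), NF(t₂) = s(s(p(a)))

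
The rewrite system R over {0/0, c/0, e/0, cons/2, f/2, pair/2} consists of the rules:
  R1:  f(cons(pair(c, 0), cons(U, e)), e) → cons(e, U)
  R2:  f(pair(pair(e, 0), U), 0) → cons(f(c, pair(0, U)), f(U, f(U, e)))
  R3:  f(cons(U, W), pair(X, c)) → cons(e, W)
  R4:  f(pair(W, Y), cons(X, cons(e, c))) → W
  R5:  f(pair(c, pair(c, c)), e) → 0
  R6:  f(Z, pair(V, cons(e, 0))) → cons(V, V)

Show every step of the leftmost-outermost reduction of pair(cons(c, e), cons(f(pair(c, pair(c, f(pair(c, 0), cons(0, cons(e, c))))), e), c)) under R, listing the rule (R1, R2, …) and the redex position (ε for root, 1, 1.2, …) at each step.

1. pair(cons(c, e), cons(f(pair(c, pair(c, f(pair(c, 0), cons(0, cons(e, c))))), e), c))  →  pair(cons(c, e), cons(f(pair(c, pair(c, c)), e), c))   [R4 at 2.1.1.2.2]
2. pair(cons(c, e), cons(f(pair(c, pair(c, c)), e), c))  →  pair(cons(c, e), cons(0, c))   [R5 at 2.1]

pair(cons(c, e), cons(0, c))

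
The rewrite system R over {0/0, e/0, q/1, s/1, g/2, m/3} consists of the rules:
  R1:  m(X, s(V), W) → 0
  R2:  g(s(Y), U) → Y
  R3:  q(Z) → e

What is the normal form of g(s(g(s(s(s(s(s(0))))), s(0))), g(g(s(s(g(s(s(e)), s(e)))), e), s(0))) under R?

s(s(s(s(0))))

1. g(s(g(s(s(s(s(s(0))))), s(0))), g(g(s(s(g(s(s(e)), s(e)))), e), s(0)))  →  g(s(s(s(s(s(0))))), s(0))   [R2 at ε]
2. g(s(s(s(s(s(0))))), s(0))  →  s(s(s(s(0))))   [R2 at ε]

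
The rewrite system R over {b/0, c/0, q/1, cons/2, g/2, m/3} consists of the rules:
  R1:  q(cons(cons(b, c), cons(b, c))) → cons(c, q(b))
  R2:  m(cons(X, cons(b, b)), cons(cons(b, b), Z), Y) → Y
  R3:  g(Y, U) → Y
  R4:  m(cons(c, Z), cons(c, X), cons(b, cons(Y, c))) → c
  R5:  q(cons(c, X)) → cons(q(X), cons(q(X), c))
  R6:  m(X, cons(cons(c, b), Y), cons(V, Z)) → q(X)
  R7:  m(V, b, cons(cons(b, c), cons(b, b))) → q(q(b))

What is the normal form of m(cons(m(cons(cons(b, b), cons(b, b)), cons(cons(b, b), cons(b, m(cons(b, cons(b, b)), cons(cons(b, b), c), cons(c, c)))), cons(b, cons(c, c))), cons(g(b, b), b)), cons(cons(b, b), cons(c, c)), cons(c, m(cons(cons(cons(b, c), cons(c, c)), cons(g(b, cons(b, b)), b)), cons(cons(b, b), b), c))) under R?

cons(c, c)

1. m(cons(m(cons(cons(b, b), cons(b, b)), cons(cons(b, b), cons(b, m(cons(b, cons(b, b)), cons(cons(b, b), c), cons(c, c)))), cons(b, cons(c, c))), cons(g(b, b), b)), cons(cons(b, b), cons(c, c)), cons(c, m(cons(cons(cons(b, c), cons(c, c)), cons(g(b, cons(b, b)), b)), cons(cons(b, b), b), c)))  →  m(cons(cons(b, cons(c, c)), cons(g(b, b), b)), cons(cons(b, b), cons(c, c)), cons(c, m(cons(cons(cons(b, c), cons(c, c)), cons(g(b, cons(b, b)), b)), cons(cons(b, b), b), c)))   [R2 at 1.1]
2. m(cons(cons(b, cons(c, c)), cons(g(b, b), b)), cons(cons(b, b), cons(c, c)), cons(c, m(cons(cons(cons(b, c), cons(c, c)), cons(g(b, cons(b, b)), b)), cons(cons(b, b), b), c)))  →  m(cons(cons(b, cons(c, c)), cons(b, b)), cons(cons(b, b), cons(c, c)), cons(c, m(cons(cons(cons(b, c), cons(c, c)), cons(g(b, cons(b, b)), b)), cons(cons(b, b), b), c)))   [R3 at 1.2.1]
3. m(cons(cons(b, cons(c, c)), cons(b, b)), cons(cons(b, b), cons(c, c)), cons(c, m(cons(cons(cons(b, c), cons(c, c)), cons(g(b, cons(b, b)), b)), cons(cons(b, b), b), c)))  →  cons(c, m(cons(cons(cons(b, c), cons(c, c)), cons(g(b, cons(b, b)), b)), cons(cons(b, b), b), c))   [R2 at ε]
4. cons(c, m(cons(cons(cons(b, c), cons(c, c)), cons(g(b, cons(b, b)), b)), cons(cons(b, b), b), c))  →  cons(c, m(cons(cons(cons(b, c), cons(c, c)), cons(b, b)), cons(cons(b, b), b), c))   [R3 at 2.1.2.1]
5. cons(c, m(cons(cons(cons(b, c), cons(c, c)), cons(b, b)), cons(cons(b, b), b), c))  →  cons(c, c)   [R2 at 2]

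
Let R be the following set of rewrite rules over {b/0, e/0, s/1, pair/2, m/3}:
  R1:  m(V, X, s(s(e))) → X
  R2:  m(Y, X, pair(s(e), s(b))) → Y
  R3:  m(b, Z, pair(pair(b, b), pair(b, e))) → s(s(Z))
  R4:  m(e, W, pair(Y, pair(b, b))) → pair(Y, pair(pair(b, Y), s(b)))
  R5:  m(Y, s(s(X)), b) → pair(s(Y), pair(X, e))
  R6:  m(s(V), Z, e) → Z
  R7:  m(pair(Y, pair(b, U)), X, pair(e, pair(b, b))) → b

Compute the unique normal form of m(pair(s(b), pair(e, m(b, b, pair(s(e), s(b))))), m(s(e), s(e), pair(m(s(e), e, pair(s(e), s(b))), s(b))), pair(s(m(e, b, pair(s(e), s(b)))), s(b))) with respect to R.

pair(s(b), pair(e, b))

1. m(pair(s(b), pair(e, m(b, b, pair(s(e), s(b))))), m(s(e), s(e), pair(m(s(e), e, pair(s(e), s(b))), s(b))), pair(s(m(e, b, pair(s(e), s(b)))), s(b)))  →  m(pair(s(b), pair(e, b)), m(s(e), s(e), pair(m(s(e), e, pair(s(e), s(b))), s(b))), pair(s(m(e, b, pair(s(e), s(b)))), s(b)))   [R2 at 1.2.2]
2. m(pair(s(b), pair(e, b)), m(s(e), s(e), pair(m(s(e), e, pair(s(e), s(b))), s(b))), pair(s(m(e, b, pair(s(e), s(b)))), s(b)))  →  m(pair(s(b), pair(e, b)), m(s(e), s(e), pair(s(e), s(b))), pair(s(m(e, b, pair(s(e), s(b)))), s(b)))   [R2 at 2.3.1]
3. m(pair(s(b), pair(e, b)), m(s(e), s(e), pair(s(e), s(b))), pair(s(m(e, b, pair(s(e), s(b)))), s(b)))  →  m(pair(s(b), pair(e, b)), s(e), pair(s(m(e, b, pair(s(e), s(b)))), s(b)))   [R2 at 2]
4. m(pair(s(b), pair(e, b)), s(e), pair(s(m(e, b, pair(s(e), s(b)))), s(b)))  →  m(pair(s(b), pair(e, b)), s(e), pair(s(e), s(b)))   [R2 at 3.1.1]
5. m(pair(s(b), pair(e, b)), s(e), pair(s(e), s(b)))  →  pair(s(b), pair(e, b))   [R2 at ε]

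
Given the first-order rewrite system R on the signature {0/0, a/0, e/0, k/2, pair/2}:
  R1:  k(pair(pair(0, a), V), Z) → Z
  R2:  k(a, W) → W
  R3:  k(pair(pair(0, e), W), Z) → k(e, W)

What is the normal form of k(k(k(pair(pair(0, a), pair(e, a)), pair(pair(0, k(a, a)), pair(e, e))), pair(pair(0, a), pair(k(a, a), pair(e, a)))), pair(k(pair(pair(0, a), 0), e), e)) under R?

pair(e, e)

1. k(k(k(pair(pair(0, a), pair(e, a)), pair(pair(0, k(a, a)), pair(e, e))), pair(pair(0, a), pair(k(a, a), pair(e, a)))), pair(k(pair(pair(0, a), 0), e), e))  →  k(k(pair(pair(0, k(a, a)), pair(e, e)), pair(pair(0, a), pair(k(a, a), pair(e, a)))), pair(k(pair(pair(0, a), 0), e), e))   [R1 at 1.1]
2. k(k(pair(pair(0, k(a, a)), pair(e, e)), pair(pair(0, a), pair(k(a, a), pair(e, a)))), pair(k(pair(pair(0, a), 0), e), e))  →  k(k(pair(pair(0, a), pair(e, e)), pair(pair(0, a), pair(k(a, a), pair(e, a)))), pair(k(pair(pair(0, a), 0), e), e))   [R2 at 1.1.1.2]
3. k(k(pair(pair(0, a), pair(e, e)), pair(pair(0, a), pair(k(a, a), pair(e, a)))), pair(k(pair(pair(0, a), 0), e), e))  →  k(pair(pair(0, a), pair(k(a, a), pair(e, a))), pair(k(pair(pair(0, a), 0), e), e))   [R1 at 1]
4. k(pair(pair(0, a), pair(k(a, a), pair(e, a))), pair(k(pair(pair(0, a), 0), e), e))  →  pair(k(pair(pair(0, a), 0), e), e)   [R1 at ε]
5. pair(k(pair(pair(0, a), 0), e), e)  →  pair(e, e)   [R1 at 1]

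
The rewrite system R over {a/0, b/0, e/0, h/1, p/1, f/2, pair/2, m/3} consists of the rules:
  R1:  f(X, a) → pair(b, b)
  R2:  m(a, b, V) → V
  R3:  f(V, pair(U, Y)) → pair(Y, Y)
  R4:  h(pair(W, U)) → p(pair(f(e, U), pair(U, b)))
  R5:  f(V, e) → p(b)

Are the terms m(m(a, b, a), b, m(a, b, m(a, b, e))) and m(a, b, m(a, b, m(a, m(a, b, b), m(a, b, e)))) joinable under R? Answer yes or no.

Reduce t₁ = m(m(a, b, a), b, m(a, b, m(a, b, e))):
1. m(m(a, b, a), b, m(a, b, m(a, b, e)))  →  m(a, b, m(a, b, m(a, b, e)))   [R2 at 1]
2. m(a, b, m(a, b, m(a, b, e)))  →  m(a, b, m(a, b, e))   [R2 at ε]
3. m(a, b, m(a, b, e))  →  m(a, b, e)   [R2 at ε]
4. m(a, b, e)  →  e   [R2 at ε]

Reduce t₂ = m(a, b, m(a, b, m(a, m(a, b, b), m(a, b, e)))):
1. m(a, b, m(a, b, m(a, m(a, b, b), m(a, b, e))))  →  m(a, b, m(a, m(a, b, b), m(a, b, e)))   [R2 at ε]
2. m(a, b, m(a, m(a, b, b), m(a, b, e)))  →  m(a, m(a, b, b), m(a, b, e))   [R2 at ε]
3. m(a, m(a, b, b), m(a, b, e))  →  m(a, b, m(a, b, e))   [R2 at 2]
4. m(a, b, m(a, b, e))  →  m(a, b, e)   [R2 at ε]
5. m(a, b, e)  →  e   [R2 at ε]

yes — NF(t₁) = e, NF(t₂) = e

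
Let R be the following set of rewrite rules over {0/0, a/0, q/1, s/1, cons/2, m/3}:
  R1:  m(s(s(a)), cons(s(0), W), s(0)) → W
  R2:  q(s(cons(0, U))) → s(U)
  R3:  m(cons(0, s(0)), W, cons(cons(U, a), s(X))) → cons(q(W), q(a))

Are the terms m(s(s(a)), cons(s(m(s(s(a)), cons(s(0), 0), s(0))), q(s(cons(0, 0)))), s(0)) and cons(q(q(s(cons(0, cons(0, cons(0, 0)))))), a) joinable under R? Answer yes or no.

Reduce t₁ = m(s(s(a)), cons(s(m(s(s(a)), cons(s(0), 0), s(0))), q(s(cons(0, 0)))), s(0)):
1. m(s(s(a)), cons(s(m(s(s(a)), cons(s(0), 0), s(0))), q(s(cons(0, 0)))), s(0))  →  m(s(s(a)), cons(s(0), q(s(cons(0, 0)))), s(0))   [R1 at 2.1.1]
2. m(s(s(a)), cons(s(0), q(s(cons(0, 0)))), s(0))  →  q(s(cons(0, 0)))   [R1 at ε]
3. q(s(cons(0, 0)))  →  s(0)   [R2 at ε]

Reduce t₂ = cons(q(q(s(cons(0, cons(0, cons(0, 0)))))), a):
1. cons(q(q(s(cons(0, cons(0, cons(0, 0)))))), a)  →  cons(q(s(cons(0, cons(0, 0)))), a)   [R2 at 1.1]
2. cons(q(s(cons(0, cons(0, 0)))), a)  →  cons(s(cons(0, 0)), a)   [R2 at 1]

no — NF(t₁) = s(0), NF(t₂) = cons(s(cons(0, 0)), a)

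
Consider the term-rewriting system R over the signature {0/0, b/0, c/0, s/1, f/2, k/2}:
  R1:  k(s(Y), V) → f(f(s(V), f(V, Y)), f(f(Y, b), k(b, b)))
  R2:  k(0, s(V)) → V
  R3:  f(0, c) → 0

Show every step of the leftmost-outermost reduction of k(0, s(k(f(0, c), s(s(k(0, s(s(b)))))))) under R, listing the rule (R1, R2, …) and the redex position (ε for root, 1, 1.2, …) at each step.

1. k(0, s(k(f(0, c), s(s(k(0, s(s(b))))))))  →  k(f(0, c), s(s(k(0, s(s(b))))))   [R2 at ε]
2. k(f(0, c), s(s(k(0, s(s(b))))))  →  k(0, s(s(k(0, s(s(b))))))   [R3 at 1]
3. k(0, s(s(k(0, s(s(b))))))  →  s(k(0, s(s(b))))   [R2 at ε]
4. s(k(0, s(s(b))))  →  s(s(b))   [R2 at 1]

s(s(b))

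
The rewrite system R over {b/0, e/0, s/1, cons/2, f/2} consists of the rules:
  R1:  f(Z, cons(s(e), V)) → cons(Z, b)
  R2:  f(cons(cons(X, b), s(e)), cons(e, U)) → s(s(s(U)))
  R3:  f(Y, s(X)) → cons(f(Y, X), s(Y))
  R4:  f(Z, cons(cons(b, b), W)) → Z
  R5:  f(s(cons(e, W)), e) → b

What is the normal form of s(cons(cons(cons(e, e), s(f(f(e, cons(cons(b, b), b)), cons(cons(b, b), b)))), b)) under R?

s(cons(cons(cons(e, e), s(e)), b))

1. s(cons(cons(cons(e, e), s(f(f(e, cons(cons(b, b), b)), cons(cons(b, b), b)))), b))  →  s(cons(cons(cons(e, e), s(f(e, cons(cons(b, b), b)))), b))   [R4 at 1.1.2.1]
2. s(cons(cons(cons(e, e), s(f(e, cons(cons(b, b), b)))), b))  →  s(cons(cons(cons(e, e), s(e)), b))   [R4 at 1.1.2.1]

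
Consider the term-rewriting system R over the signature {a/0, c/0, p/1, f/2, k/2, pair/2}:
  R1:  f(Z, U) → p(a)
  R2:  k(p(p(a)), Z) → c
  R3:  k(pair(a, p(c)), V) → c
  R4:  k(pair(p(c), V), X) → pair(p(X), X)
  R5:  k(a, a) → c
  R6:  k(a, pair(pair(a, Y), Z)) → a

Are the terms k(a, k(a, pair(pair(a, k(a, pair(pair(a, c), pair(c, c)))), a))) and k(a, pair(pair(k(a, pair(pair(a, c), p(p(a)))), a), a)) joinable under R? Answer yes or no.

no — NF(t₁) = c, NF(t₂) = a

Reduce t₁ = k(a, k(a, pair(pair(a, k(a, pair(pair(a, c), pair(c, c)))), a))):
1. k(a, k(a, pair(pair(a, k(a, pair(pair(a, c), pair(c, c)))), a)))  →  k(a, a)   [R6 at 2]
2. k(a, a)  →  c   [R5 at ε]

Reduce t₂ = k(a, pair(pair(k(a, pair(pair(a, c), p(p(a)))), a), a)):
1. k(a, pair(pair(k(a, pair(pair(a, c), p(p(a)))), a), a))  →  k(a, pair(pair(a, a), a))   [R6 at 2.1.1]
2. k(a, pair(pair(a, a), a))  →  a   [R6 at ε]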